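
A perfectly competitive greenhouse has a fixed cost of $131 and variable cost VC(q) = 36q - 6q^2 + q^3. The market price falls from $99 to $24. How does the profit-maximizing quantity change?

AVC = 36 - 6q + q^2, minimized at q = 3 where min AVC = $27. MC = 36 - 12q + 3q^2.
At P = $99 ≥ min AVC, set P = MC on the rising branch: q = 7.
At P = $24 < min AVC = $27, price no longer covers variable cost at any output, so the firm shuts down: q = 0.

Output falls from 7 to 0 (the firm shuts down)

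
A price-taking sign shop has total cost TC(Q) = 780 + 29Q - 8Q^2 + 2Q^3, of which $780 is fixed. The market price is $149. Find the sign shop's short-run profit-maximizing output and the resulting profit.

Profit = -$204 at Q = 6

AVC = 29 - 8Q + 2Q^2 has its minimum $21 at Q = 2; price $149 clears that bar, so the firm operates.
MC = 29 - 16Q + 6Q^2. Setting P = MC and taking the root on the rising branch gives Q* = 6.
TR = 149·6 = 894. TC = 780 + 318 = 1098. Profit = 894 − 1098 = -$204.
By producing, the firm covers all variable cost plus $576 of fixed cost; shutting down would lose the full $780.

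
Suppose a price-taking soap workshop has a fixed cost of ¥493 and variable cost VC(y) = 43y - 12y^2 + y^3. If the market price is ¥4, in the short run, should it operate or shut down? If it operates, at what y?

From TC, MC = TC'(y) = 43 - 24y + 3y^2 and AVC = VC/y = 43 - 12y + y^2.
The AVC parabola has its vertex at y = 12/2 = 6, where AVC = 43 - 12·6 + 6^2 = ¥7.
Since P = ¥4 < min AVC = ¥7, price fails to cover variable cost at any output.
Best response: produce nothing and absorb the ¥493 fixed cost.

Shut down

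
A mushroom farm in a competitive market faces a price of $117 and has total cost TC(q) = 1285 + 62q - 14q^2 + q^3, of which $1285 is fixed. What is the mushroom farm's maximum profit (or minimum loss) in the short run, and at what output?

AVC = 62 - 14q + q^2; min AVC = $13 at q = 7. Since P = $117 ≥ min AVC, the firm produces.
MC = 62 - 28q + 3q^2. Setting P = MC and taking the root on the rising branch gives q* = 11.
TR = 117·11 = 1287. TC = 1285 + 319 = 1604. Profit = 1287 − 1604 = -$317.
By producing, the firm covers all variable cost plus $968 of fixed cost; shutting down would lose the full $1285.

Profit = -$317 at q = 11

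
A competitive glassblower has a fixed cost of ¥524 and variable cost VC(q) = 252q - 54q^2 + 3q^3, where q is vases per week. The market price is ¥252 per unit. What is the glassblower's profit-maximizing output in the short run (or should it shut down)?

Produce at q = 12

From TC, MC = TC'(q) = 252 - 108q + 9q^2 and AVC = VC/q = 252 - 54q + 3q^2.
AVC is minimized where dAVC/dq = -54 + 6q = 0, at q = 9; min AVC = 252 - 54·9 + 3·9^2 = ¥9.
Since P = ¥252 ≥ min AVC = ¥9, price covers variable cost and the firm should produce.
Set P = MC: 252 = 252 - 108q + 9q^2 → -108q + 9q^2 = 0. The roots are q = 0 and q = 12; the profit-maximizing output is on the rising part of MC, so q* = 12.
Check: AVC at q = 12 is ¥36 ≤ P, so revenue covers variable cost.
Profit = P·q − TC = 252·12 − 956 = ¥2068.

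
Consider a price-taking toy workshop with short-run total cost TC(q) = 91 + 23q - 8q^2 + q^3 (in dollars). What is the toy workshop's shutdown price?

$7 per unit

The firm shuts down when price falls below the minimum of average variable cost. AVC = VC/q = 23 - 8q + q^2.
dAVC/dq = -8 + 2q = 0 gives q = 4. min AVC = 23 - 8·4 + 4^2 = 7.
For P < $7 the firm produces nothing.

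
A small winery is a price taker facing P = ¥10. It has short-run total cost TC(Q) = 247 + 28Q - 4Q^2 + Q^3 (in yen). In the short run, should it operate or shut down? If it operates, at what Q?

Shut down

Variable cost is VC = 28Q - 4Q^2 + Q^3, so AVC = VC/Q = 28 - 4Q + Q^2 and MC = dTC/dQ = 28 - 8Q + 3Q^2.
The AVC parabola has its vertex at Q = 4/2 = 2, where AVC = 28 - 4·2 + 2^2 = ¥24.
P = ¥10 lies below min AVC = ¥24; no output level covers variable cost.
Best response: produce nothing and absorb the ¥247 fixed cost.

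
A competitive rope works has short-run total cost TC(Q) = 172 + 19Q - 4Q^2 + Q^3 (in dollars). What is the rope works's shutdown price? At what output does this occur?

The shutdown price is the minimum of AVC. VC = 19Q - 4Q^2 + Q^3, so AVC = 19 - 4Q + Q^2.
At the minimum of AVC, MC = AVC. MC = 19 - 8Q + 3Q^2; setting MC = AVC gives 2Q^2 - 4Q = 0, so Q = 2. min AVC = 15.
So the shutdown price is $15.

$15 per unit, at Q = 2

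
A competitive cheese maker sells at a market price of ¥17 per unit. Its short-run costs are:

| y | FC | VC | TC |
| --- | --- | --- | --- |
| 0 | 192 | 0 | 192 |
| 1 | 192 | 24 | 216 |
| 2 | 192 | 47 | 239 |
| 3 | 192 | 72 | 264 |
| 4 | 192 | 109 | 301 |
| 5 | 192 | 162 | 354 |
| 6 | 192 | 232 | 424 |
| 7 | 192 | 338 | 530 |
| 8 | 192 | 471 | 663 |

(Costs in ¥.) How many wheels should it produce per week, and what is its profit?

Tabulate TR − TC: y=0: -192; y=1: -199; y=2: -205; y=3: -213; y=4: -233; y=5: -269; y=6: -322; y=7: -411; y=8: -527.
Profit is highest at y = 0. Equivalently, the lowest AVC in the table is 47/2 ≈ ¥23.50 at y = 2, and P = ¥17 falls below it — price never covers variable cost, so the firm shuts down and loses only its fixed cost.

y = 0 (shut down); profit = -¥192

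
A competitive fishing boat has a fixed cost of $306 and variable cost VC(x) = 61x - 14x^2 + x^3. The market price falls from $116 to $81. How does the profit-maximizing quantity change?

MC = 61 - 28x + 3x^2; the shutdown threshold is min AVC = $12 (at x = 7).
With P = $116 above the shutdown price, P = MC gives x = 11.
At P = $81 ≥ min AVC, set P = MC: x = 10. The firm stays open but cuts output.

Output falls from 11 to 10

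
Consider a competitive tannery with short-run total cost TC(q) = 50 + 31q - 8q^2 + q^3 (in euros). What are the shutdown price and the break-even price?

AVC = 31 - 8q + q^2; minimized at q = 4, giving min AVC = €15. That is the shutdown price.
ATC = 50/q + 31 - 8q + q^2. Setting dATC/dq = −50/q^2 − 8 + 2q = 0 gives q = 5 (since 2·5^3 − 8·5^2 = 50).
min ATC = 50/5 + 31 − 8·5 + 5^2 = €26. That is the break-even price.
For €15 ≤ P < €26 the firm produces at a loss; below €15 it shuts down.

Shutdown price = €15; break-even price = €26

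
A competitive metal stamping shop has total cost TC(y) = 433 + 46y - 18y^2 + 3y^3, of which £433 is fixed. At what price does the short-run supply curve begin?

£19 per unit

The firm shuts down when price falls below the minimum of average variable cost. AVC = VC/y = 46 - 18y + 3y^2.
dAVC/dy = -18 + 6y = 0 gives y = 3. min AVC = 46 - 18·3 + 3·3^2 = 19.
The firm shuts down for any P below £19.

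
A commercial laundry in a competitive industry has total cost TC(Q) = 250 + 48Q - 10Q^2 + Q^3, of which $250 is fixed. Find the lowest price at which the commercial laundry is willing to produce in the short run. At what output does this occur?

The firm shuts down when price falls below the minimum of average variable cost. AVC = VC/Q = 48 - 10Q + Q^2.
At the minimum of AVC, MC = AVC. MC = 48 - 20Q + 3Q^2; setting MC = AVC gives 2Q^2 - 10Q = 0, so Q = 5. min AVC = 23.
The firm shuts down for any P below $23.

$23 per unit, at Q = 5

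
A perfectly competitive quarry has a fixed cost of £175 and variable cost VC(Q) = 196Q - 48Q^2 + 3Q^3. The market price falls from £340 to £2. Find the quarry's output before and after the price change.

Output falls from 12 to 0 (the firm shuts down)

MC = 196 - 96Q + 9Q^2; the shutdown threshold is min AVC = £4 (at Q = 8).
At P = £340 ≥ min AVC, set P = MC on the rising branch: Q = 12.
At P = £2 < min AVC = £4, price no longer covers variable cost at any output, so the firm shuts down: Q = 0.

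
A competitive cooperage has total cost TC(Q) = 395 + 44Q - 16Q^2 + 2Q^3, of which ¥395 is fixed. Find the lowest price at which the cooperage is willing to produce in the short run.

Short-run supply begins at min AVC. From VC = 44Q - 16Q^2 + 2Q^3, AVC = 44 - 16Q + 2Q^2.
dAVC/dQ = -16 + 4Q = 0 gives Q = 4. min AVC = 44 - 16·4 + 2·4^2 = 12.
The firm shuts down for any P below ¥12.

¥12 per unit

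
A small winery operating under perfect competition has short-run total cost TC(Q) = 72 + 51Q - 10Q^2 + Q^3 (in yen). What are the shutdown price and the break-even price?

Shutdown price = ¥26; break-even price = ¥39

Shutdown price = min AVC. AVC = 51 - 10Q + Q^2, with vertex at Q = 5 and minimum ¥26.
ATC = 72/Q + 51 - 10Q + Q^2. Setting dATC/dQ = −72/Q^2 − 10 + 2Q = 0 gives Q = 6 (since 2·6^3 − 10·6^2 = 72).
min ATC = 72/6 + 51 − 10·6 + 6^2 = ¥39. That is the break-even price.
For ¥26 ≤ P < ¥39 the firm produces at a loss; below ¥26 it shuts down.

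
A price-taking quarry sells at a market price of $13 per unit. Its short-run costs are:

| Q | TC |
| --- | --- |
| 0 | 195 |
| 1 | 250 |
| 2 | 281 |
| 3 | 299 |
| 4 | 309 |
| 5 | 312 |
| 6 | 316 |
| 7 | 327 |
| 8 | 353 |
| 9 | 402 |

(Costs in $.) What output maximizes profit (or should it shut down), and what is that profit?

Tabulate TR − TC: Q=0: -195; Q=1: -237; Q=2: -255; Q=3: -260; Q=4: -257; Q=5: -247; Q=6: -238; Q=7: -236; Q=8: -249; Q=9: -285.
Profit is highest at Q = 0. Equivalently, the lowest AVC in the table is 132/7 ≈ $18.86 at Q = 7, and P = $13 falls below it — price never covers variable cost, so the firm shuts down and loses only its fixed cost.

Q = 0 (shut down); profit = -$195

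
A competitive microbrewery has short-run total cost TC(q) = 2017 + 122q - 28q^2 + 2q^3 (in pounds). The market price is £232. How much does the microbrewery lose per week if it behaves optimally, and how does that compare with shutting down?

AVC = 122 - 28q + 2q^2 has its minimum £24 at q = 7; price £232 clears that bar, so the firm operates.
MC = 122 - 56q + 6q^2. Setting P = MC and taking the root on the rising branch gives q* = 11.
TR = 232·11 = 2552. TC = 2017 + 616 = 2633. Profit = 2552 − 2633 = -£81.
Shutting down would mean losing the fixed cost of £2017, so operating at a loss of £81 is better by £1936.

Profit = -£81 at q = 11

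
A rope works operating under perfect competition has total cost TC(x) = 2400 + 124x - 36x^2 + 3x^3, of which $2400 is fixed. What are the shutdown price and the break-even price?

Shutdown price = $16; break-even price = $304

AVC = 124 - 36x + 3x^2; minimized at x = 6, giving min AVC = $16. That is the shutdown price.
ATC = 2400/x + 124 - 36x + 3x^2. Setting dATC/dx = −2400/x^2 − 36 + 6x = 0 gives x = 10 (since 6·10^3 − 36·10^2 = 2400).
min ATC = 2400/10 + 124 − 36·10 + 3·10^2 = $304. That is the break-even price.
For $16 ≤ P < $304 the firm produces at a loss; below $16 it shuts down.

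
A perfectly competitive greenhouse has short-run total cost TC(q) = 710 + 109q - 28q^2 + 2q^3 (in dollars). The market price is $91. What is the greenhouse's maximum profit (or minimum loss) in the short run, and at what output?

AVC = 109 - 28q + 2q^2 has its minimum $11 at q = 7; price $91 clears that bar, so the firm operates.
MC = 109 - 56q + 6q^2. Setting P = MC and taking the root on the rising branch gives q* = 9.
TR = 91·9 = 819. TC = 710 + 171 = 881. Profit = 819 − 881 = -$62.
By producing, the firm covers all variable cost plus $648 of fixed cost; shutting down would lose the full $710.

Profit = -$62 at q = 9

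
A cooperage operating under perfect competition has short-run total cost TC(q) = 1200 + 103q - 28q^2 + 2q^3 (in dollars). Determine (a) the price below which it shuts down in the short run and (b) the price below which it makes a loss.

AVC = 103 - 28q + 2q^2; minimized at q = 7, giving min AVC = $5. That is the shutdown price.
ATC = 1200/q + 103 - 28q + 2q^2. Setting dATC/dq = −1200/q^2 − 28 + 4q = 0 gives q = 10 (since 4·10^3 − 28·10^2 = 1200).
min ATC = 1200/10 + 103 − 28·10 + 2·10^2 = $143. That is the break-even price.
For $5 ≤ P < $143 the firm produces at a loss; below $5 it shuts down.

Shutdown price = $5; break-even price = $143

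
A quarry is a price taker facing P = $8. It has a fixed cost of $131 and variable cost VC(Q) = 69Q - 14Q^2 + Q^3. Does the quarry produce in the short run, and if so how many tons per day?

Variable cost is VC = 69Q - 14Q^2 + Q^3, so AVC = VC/Q = 69 - 14Q + Q^2 and MC = dTC/dQ = 69 - 28Q + 3Q^2.
The AVC parabola has its vertex at Q = 14/2 = 7, where AVC = 69 - 14·7 + 7^2 = $20.
Since P = $8 < min AVC = $20, price fails to cover variable cost at any output.
The firm minimizes its loss by shutting down and losing only its fixed cost of $131.

Shut down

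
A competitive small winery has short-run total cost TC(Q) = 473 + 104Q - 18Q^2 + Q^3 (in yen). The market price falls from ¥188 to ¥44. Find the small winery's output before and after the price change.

AVC = 104 - 18Q + Q^2, minimized at Q = 9 where min AVC = ¥23. MC = 104 - 36Q + 3Q^2.
At P = ¥188 ≥ min AVC, set P = MC on the rising branch: Q = 14.
At P = ¥44 ≥ min AVC, set P = MC: Q = 10. The firm stays open but cuts output.

Output falls from 14 to 10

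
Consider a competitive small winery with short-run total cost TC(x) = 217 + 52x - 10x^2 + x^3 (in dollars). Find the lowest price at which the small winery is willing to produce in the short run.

Short-run supply begins at min AVC. From VC = 52x - 10x^2 + x^3, AVC = 52 - 10x + x^2.
dAVC/dx = -10 + 2x = 0 gives x = 5. min AVC = 52 - 10·5 + 5^2 = 27.
The firm shuts down for any P below $27.

$27 per unit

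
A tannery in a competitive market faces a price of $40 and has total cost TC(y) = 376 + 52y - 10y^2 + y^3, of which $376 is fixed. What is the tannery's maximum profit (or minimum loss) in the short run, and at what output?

Profit = -$304 at y = 6

AVC = 52 - 10y + y^2; min AVC = $27 at y = 5. Since P = $40 ≥ min AVC, the firm produces.
With MC = 52 - 20y + 3y^2, P = MC on the upward-sloping part at y* = 6.
TR = 40·6 = 240. TC = 376 + 168 = 544. Profit = 240 − 544 = -$304.
Shutting down would mean losing the fixed cost of $376, so operating at a loss of $304 is better by $72.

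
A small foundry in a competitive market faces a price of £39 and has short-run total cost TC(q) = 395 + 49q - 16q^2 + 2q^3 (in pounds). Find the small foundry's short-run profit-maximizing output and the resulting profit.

Profit = -£295 at q = 5

AVC = 49 - 16q + 2q^2 has its minimum £17 at q = 4; price £39 clears that bar, so the firm operates.
With MC = 49 - 32q + 6q^2, P = MC on the upward-sloping part at q* = 5.
TR = 39·5 = 195. TC = 395 + 95 = 490. Profit = 195 − 490 = -£295.
Shutting down would mean losing the fixed cost of £395, so operating at a loss of £295 is better by £100.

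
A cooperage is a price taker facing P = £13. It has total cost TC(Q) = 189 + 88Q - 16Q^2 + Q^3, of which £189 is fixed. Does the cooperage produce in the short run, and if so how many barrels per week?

From TC, MC = TC'(Q) = 88 - 32Q + 3Q^2 and AVC = VC/Q = 88 - 16Q + Q^2.
The AVC parabola has its vertex at Q = 16/2 = 8, where AVC = 88 - 16·8 + 8^2 = £24.
With P < min AVC (£13 < £24), every unit sold adds to the loss.
The firm minimizes its loss by shutting down and losing only its fixed cost of £189.

Shut down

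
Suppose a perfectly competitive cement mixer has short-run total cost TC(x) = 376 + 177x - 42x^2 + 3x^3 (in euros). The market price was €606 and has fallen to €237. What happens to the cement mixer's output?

Output falls from 13 to 10

MC = 177 - 84x + 9x^2; the shutdown threshold is min AVC = €30 (at x = 7).
At P = €606 ≥ min AVC, set P = MC on the rising branch: x = 13.
At P = €237 ≥ min AVC, set P = MC: x = 10. The firm stays open but cuts output.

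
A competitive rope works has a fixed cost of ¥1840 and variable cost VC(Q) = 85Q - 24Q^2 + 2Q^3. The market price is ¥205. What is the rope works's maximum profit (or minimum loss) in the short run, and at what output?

AVC = 85 - 24Q + 2Q^2; min AVC = ¥13 at Q = 6. Since P = ¥205 ≥ min AVC, the firm produces.
MC = 85 - 48Q + 6Q^2. Setting P = MC and taking the root on the rising branch gives Q* = 10.
TR = 205·10 = 2050. TC = 1840 + 450 = 2290. Profit = 2050 − 2290 = -¥240.
That loss of ¥240 beats the ¥1840 the firm would lose by shutting down; producing recovers ¥1600 of fixed cost.

Profit = -¥240 at Q = 10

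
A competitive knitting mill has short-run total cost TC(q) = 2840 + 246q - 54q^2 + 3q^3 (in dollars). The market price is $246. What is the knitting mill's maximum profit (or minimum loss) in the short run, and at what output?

AVC = 246 - 54q + 3q^2; min AVC = $3 at q = 9. Since P = $246 ≥ min AVC, the firm produces.
With MC = 246 - 108q + 9q^2, P = MC on the upward-sloping part at q* = 12.
TR = 246·12 = 2952. TC = 2840 + 360 = 3200. Profit = 2952 − 3200 = -$248.
By producing, the firm covers all variable cost plus $2592 of fixed cost; shutting down would lose the full $2840.

Profit = -$248 at q = 12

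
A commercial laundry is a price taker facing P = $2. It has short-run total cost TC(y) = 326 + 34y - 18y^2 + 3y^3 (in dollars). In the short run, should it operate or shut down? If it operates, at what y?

Shut down

Variable cost is VC = 34y - 18y^2 + 3y^3, so AVC = VC/y = 34 - 18y + 3y^2 and MC = dTC/dy = 34 - 36y + 9y^2.
AVC hits its minimum where MC = AVC, at y = 3, giving min AVC = 34 - 18·3 + 3·3^2 = $7.
Since P = $2 < min AVC = $7, price fails to cover variable cost at any output.
Best response: produce nothing and absorb the $326 fixed cost.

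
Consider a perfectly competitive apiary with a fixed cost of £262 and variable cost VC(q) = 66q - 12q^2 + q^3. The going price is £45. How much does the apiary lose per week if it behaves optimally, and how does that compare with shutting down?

AVC = 66 - 12q + q^2 has its minimum £30 at q = 6; price £45 clears that bar, so the firm operates.
With MC = 66 - 24q + 3q^2, P = MC on the upward-sloping part at q* = 7.
TR = 45·7 = 315. TC = 262 + 217 = 479. Profit = 315 − 479 = -£164.
Shutting down would mean losing the fixed cost of £262, so operating at a loss of £164 is better by £98.

Profit = -£164 at q = 7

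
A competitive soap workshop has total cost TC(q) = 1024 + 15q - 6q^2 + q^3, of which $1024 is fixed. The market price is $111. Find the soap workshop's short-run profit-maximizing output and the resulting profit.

Profit = -$384 at q = 8

AVC = 15 - 6q + q^2 has its minimum $6 at q = 3; price $111 clears that bar, so the firm operates.
MC = 15 - 12q + 3q^2. Setting P = MC and taking the root on the rising branch gives q* = 8.
TR = 111·8 = 888. TC = 1024 + 248 = 1272. Profit = 888 − 1272 = -$384.
By producing, the firm covers all variable cost plus $640 of fixed cost; shutting down would lose the full $1024.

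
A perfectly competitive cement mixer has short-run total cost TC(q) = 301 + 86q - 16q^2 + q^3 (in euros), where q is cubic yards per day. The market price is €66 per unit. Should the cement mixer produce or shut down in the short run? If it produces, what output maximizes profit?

Produce at q = 10

From TC, MC = TC'(q) = 86 - 32q + 3q^2 and AVC = VC/q = 86 - 16q + q^2.
The AVC parabola has its vertex at q = 16/2 = 8, where AVC = 86 - 16·8 + 8^2 = €22.
Since P = €66 ≥ min AVC = €22, price covers variable cost and the firm should produce.
Set P = MC: 66 = 86 - 32q + 3q^2 → 20 - 32q + 3q^2 = 0. The roots are q = 2/3 and q = 10; the profit-maximizing output is on the rising part of MC, so q* = 10.
Check: AVC at q = 10 is €26 ≤ P, so revenue covers variable cost.
Profit = P·q − TC = 66·10 − 561 = €99.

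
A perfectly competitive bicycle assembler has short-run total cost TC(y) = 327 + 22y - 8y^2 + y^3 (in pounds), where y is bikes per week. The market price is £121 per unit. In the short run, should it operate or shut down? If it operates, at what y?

Produce at y = 9

Variable cost is VC = 22y - 8y^2 + y^3, so AVC = VC/y = 22 - 8y + y^2 and MC = dTC/dy = 22 - 16y + 3y^2.
AVC hits its minimum where MC = AVC, at y = 4, giving min AVC = 22 - 8·4 + 4^2 = £6.
Since P = £121 ≥ min AVC = £6, price covers variable cost and the firm should produce.
Set P = MC: 121 = 22 - 16y + 3y^2 → -99 - 16y + 3y^2 = 0. The roots are y = -11/3 and y = 9; the profit-maximizing output is on the rising part of MC, so y* = 9.
Check: AVC at y = 9 is £31 ≤ P, so revenue covers variable cost.
Profit = P·y − TC = 121·9 − 606 = £483.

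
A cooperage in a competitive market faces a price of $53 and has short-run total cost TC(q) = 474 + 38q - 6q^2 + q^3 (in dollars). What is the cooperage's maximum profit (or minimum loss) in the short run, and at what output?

Profit = -$374 at q = 5

AVC = 38 - 6q + q^2 has its minimum $29 at q = 3; price $53 clears that bar, so the firm operates.
MC = 38 - 12q + 3q^2. Setting P = MC and taking the root on the rising branch gives q* = 5.
TR = 53·5 = 265. TC = 474 + 165 = 639. Profit = 265 − 639 = -$374.
That loss of $374 beats the $474 the firm would lose by shutting down; producing recovers $100 of fixed cost.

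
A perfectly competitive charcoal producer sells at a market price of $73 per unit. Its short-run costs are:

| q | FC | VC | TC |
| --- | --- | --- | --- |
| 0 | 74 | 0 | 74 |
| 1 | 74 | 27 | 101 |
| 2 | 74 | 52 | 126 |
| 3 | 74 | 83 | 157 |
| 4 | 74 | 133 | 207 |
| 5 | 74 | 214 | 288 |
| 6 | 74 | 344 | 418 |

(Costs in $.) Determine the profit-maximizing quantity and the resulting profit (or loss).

q = 4; profit = $85

Compute π = P·q − TC at each output: q=0: -74; q=1: -28; q=2: 20; q=3: 62; q=4: 85; q=5: 77; q=6: 20.
Profit is maximized at q = 4. AVC there is 133/4 = $33.25 ≤ P, so producing beats shutting down (which would give -$74).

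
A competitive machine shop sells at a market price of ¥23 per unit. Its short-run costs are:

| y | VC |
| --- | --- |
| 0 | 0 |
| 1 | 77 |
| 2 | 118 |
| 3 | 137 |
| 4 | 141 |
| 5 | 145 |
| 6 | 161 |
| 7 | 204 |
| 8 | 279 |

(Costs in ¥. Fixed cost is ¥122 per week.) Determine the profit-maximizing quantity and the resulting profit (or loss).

Tabulate TR − TC: y=0: -122; y=1: -176; y=2: -194; y=3: -190; y=4: -171; y=5: -152; y=6: -145; y=7: -165; y=8: -217.
Profit is highest at y = 0. Equivalently, the lowest AVC in the table is 161/6 ≈ ¥26.83 at y = 6, and P = ¥23 falls below it — price never covers variable cost, so the firm shuts down and loses only its fixed cost.

y = 0 (shut down); profit = -¥122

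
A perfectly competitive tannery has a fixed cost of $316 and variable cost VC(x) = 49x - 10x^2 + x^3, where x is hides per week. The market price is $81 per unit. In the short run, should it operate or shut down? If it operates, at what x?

Produce at x = 8

From TC, MC = TC'(x) = 49 - 20x + 3x^2 and AVC = VC/x = 49 - 10x + x^2.
AVC hits its minimum where MC = AVC, at x = 5, giving min AVC = 49 - 10·5 + 5^2 = $24.
Because $81 ≥ $24, revenue can cover variable cost; the firm operates.
P = MC gives -32 - 20x + 3x^2 = 0, with roots -4/3 and 8. Take the larger (rising MC): x* = 8.
Check: AVC at x = 8 is $33 ≤ P, so revenue covers variable cost.
Profit = P·x − TC = 81·8 − 580 = $68.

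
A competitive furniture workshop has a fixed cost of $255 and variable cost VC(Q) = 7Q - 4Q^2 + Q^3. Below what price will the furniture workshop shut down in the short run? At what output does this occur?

$3 per unit, at Q = 2

The shutdown price is the minimum of AVC. VC = 7Q - 4Q^2 + Q^3, so AVC = 7 - 4Q + Q^2.
dAVC/dQ = -4 + 2Q = 0 gives Q = 2. min AVC = 7 - 4·2 + 2^2 = 3.
For P < $3 the firm produces nothing.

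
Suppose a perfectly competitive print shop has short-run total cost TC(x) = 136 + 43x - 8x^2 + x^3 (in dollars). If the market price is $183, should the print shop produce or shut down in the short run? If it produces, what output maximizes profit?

Produce at x = 10

Strip out fixed cost: VC = 43x - 8x^2 + x^3. Then AVC = 43 - 8x + x^2 and MC = 43 - 16x + 3x^2.
AVC hits its minimum where MC = AVC, at x = 4, giving min AVC = 43 - 8·4 + 4^2 = $27.
Since P = $183 ≥ min AVC = $27, price covers variable cost and the firm should produce.
Set P = MC: 183 = 43 - 16x + 3x^2 → -140 - 16x + 3x^2 = 0. The roots are x = -14/3 and x = 10; the profit-maximizing output is on the rising part of MC, so x* = 10.
Check: AVC at x = 10 is $63 ≤ P, so revenue covers variable cost.
Profit = P·x − TC = 183·10 − 766 = $1064.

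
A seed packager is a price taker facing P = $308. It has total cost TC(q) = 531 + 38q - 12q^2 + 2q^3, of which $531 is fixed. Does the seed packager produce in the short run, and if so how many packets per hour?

From TC, MC = TC'(q) = 38 - 24q + 6q^2 and AVC = VC/q = 38 - 12q + 2q^2.
AVC hits its minimum where MC = AVC, at q = 3, giving min AVC = 38 - 12·3 + 2·3^2 = $20.
Because $308 ≥ $20, revenue can cover variable cost; the firm operates.
Solving P = MC: -270 - 24q + 6q^2 = 0 ⇒ q = -5 or 9. On the upward-sloping branch, q* = 9.
Check: AVC at q = 9 is $92 ≤ P, so revenue covers variable cost.
Profit = P·q − TC = 308·9 − 1359 = $1413.

Produce at q = 9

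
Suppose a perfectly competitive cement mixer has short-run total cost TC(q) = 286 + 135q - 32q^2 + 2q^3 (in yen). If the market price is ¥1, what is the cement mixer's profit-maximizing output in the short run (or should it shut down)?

Variable cost is VC = 135q - 32q^2 + 2q^3, so AVC = VC/q = 135 - 32q + 2q^2 and MC = dTC/dq = 135 - 64q + 6q^2.
AVC is minimized where dAVC/dq = -32 + 4q = 0, at q = 8; min AVC = 135 - 32·8 + 2·8^2 = ¥7.
With P < min AVC (¥1 < ¥7), every unit sold adds to the loss.
Shutting down limits the loss to fixed cost, ¥286.

Shut down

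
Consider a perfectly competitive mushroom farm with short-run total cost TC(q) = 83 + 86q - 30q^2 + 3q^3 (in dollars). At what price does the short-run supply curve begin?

$11 per unit

The shutdown price is the minimum of AVC. VC = 86q - 30q^2 + 3q^3, so AVC = 86 - 30q + 3q^2.
At the minimum of AVC, MC = AVC. MC = 86 - 60q + 9q^2; setting MC = AVC gives 6q^2 - 30q = 0, so q = 5. min AVC = 11.
For P < $11 the firm produces nothing.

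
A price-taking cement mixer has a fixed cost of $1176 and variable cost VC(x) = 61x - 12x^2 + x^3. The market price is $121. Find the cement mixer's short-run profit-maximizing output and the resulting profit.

AVC = 61 - 12x + x^2 has its minimum $25 at x = 6; price $121 clears that bar, so the firm operates.
MC = 61 - 24x + 3x^2. Setting P = MC and taking the root on the rising branch gives x* = 10.
TR = 121·10 = 1210. TC = 1176 + 410 = 1586. Profit = 1210 − 1586 = -$376.
By producing, the firm covers all variable cost plus $800 of fixed cost; shutting down would lose the full $1176.

Profit = -$376 at x = 10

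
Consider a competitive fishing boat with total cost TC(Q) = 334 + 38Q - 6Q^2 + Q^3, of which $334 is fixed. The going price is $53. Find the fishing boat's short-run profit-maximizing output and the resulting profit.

AVC = 38 - 6Q + Q^2; min AVC = $29 at Q = 3. Since P = $53 ≥ min AVC, the firm produces.
MC = 38 - 12Q + 3Q^2. Setting P = MC and taking the root on the rising branch gives Q* = 5.
TR = 53·5 = 265. TC = 334 + 165 = 499. Profit = 265 − 499 = -$234.
By producing, the firm covers all variable cost plus $100 of fixed cost; shutting down would lose the full $334.

Profit = -$234 at Q = 5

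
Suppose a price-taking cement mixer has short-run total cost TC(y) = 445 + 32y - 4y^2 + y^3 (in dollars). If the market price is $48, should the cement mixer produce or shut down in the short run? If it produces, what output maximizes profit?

Variable cost is VC = 32y - 4y^2 + y^3, so AVC = VC/y = 32 - 4y + y^2 and MC = dTC/dy = 32 - 8y + 3y^2.
AVC is minimized where dAVC/dy = -4 + 2y = 0, at y = 2; min AVC = 32 - 4·2 + 2^2 = $28.
Since P = $48 ≥ min AVC = $28, price covers variable cost and the firm should produce.
P = MC gives -16 - 8y + 3y^2 = 0, with roots -4/3 and 4. Take the larger (rising MC): y* = 4.
Check: AVC at y = 4 is $32 ≤ P, so revenue covers variable cost.
Profit = P·y − TC = 48·4 − 573 = -$381, a loss, but smaller than the $445 fixed cost the firm would lose by shutting down.

Produce at y = 4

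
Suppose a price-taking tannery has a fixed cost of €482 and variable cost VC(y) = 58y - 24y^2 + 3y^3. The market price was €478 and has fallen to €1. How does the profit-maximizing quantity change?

Output falls from 10 to 0 (the firm shuts down)

AVC = 58 - 24y + 3y^2, minimized at y = 4 where min AVC = €10. MC = 58 - 48y + 9y^2.
At P = €478 ≥ min AVC, set P = MC on the rising branch: y = 10.
At P = €1 < min AVC = €10, price no longer covers variable cost at any output, so the firm shuts down: y = 0.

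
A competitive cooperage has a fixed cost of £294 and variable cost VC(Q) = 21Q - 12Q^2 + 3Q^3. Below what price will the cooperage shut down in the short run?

The firm shuts down when price falls below the minimum of average variable cost. AVC = VC/Q = 21 - 12Q + 3Q^2.
At the minimum of AVC, MC = AVC. MC = 21 - 24Q + 9Q^2; setting MC = AVC gives 6Q^2 - 12Q = 0, so Q = 2. min AVC = 9.
For P < £9 the firm produces nothing.

£9 per unit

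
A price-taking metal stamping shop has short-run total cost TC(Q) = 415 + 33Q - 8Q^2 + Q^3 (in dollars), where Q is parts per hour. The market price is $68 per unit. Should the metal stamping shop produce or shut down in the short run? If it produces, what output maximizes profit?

Produce at Q = 7

Variable cost is VC = 33Q - 8Q^2 + Q^3, so AVC = VC/Q = 33 - 8Q + Q^2 and MC = dTC/dQ = 33 - 16Q + 3Q^2.
AVC is minimized where dAVC/dQ = -8 + 2Q = 0, at Q = 4; min AVC = 33 - 8·4 + 4^2 = $17.
Since P = $68 ≥ min AVC = $17, price covers variable cost and the firm should produce.
P = MC gives -35 - 16Q + 3Q^2 = 0, with roots -5/3 and 7. Take the larger (rising MC): Q* = 7.
Check: AVC at Q = 7 is $26 ≤ P, so revenue covers variable cost.
Profit = P·Q − TC = 68·7 − 597 = -$121, a loss, but smaller than the $415 fixed cost the firm would lose by shutting down.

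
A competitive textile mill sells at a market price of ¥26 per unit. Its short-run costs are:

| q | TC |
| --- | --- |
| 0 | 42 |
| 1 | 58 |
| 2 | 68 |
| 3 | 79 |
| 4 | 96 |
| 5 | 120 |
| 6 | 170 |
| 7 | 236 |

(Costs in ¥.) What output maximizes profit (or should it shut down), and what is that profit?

Profit at each row (π = 26q − TC): q=0: -42; q=1: -32; q=2: -16; q=3: -1; q=4: 8; q=5: 10; q=6: -14; q=7: -54.
Profit is maximized at q = 5. AVC there is 78/5 = ¥15.60 ≤ P, so producing beats shutting down (which would give -¥42).

q = 5; profit = ¥10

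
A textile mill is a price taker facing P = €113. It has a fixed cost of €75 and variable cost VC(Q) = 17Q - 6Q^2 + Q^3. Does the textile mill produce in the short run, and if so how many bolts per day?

From TC, MC = TC'(Q) = 17 - 12Q + 3Q^2 and AVC = VC/Q = 17 - 6Q + Q^2.
AVC hits its minimum where MC = AVC, at Q = 3, giving min AVC = 17 - 6·3 + 3^2 = €8.
P = €113 exceeds min AVC = €8, so the firm stays open.
Set P = MC: 113 = 17 - 12Q + 3Q^2 → -96 - 12Q + 3Q^2 = 0. The roots are Q = -4 and Q = 8; the profit-maximizing output is on the rising part of MC, so Q* = 8.
Check: AVC at Q = 8 is €33 ≤ P, so revenue covers variable cost.
Profit = P·Q − TC = 113·8 − 339 = €565.

Produce at Q = 8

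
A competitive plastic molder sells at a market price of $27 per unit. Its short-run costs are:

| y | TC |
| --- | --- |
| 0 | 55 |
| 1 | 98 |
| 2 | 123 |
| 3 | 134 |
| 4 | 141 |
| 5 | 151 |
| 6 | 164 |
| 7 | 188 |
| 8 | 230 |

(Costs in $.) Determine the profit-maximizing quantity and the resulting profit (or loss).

y = 7; profit = $1

Tabulate TR − TC: y=0: -55; y=1: -71; y=2: -69; y=3: -53; y=4: -33; y=5: -16; y=6: -2; y=7: 1; y=8: -14.
Profit is maximized at y = 7. AVC there is 133/7 = $19 ≤ P, so producing beats shutting down (which would give -$55).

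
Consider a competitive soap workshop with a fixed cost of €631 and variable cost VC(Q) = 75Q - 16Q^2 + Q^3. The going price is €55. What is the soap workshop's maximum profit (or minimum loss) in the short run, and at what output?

AVC = 75 - 16Q + Q^2 has its minimum €11 at Q = 8; price €55 clears that bar, so the firm operates.
With MC = 75 - 32Q + 3Q^2, P = MC on the upward-sloping part at Q* = 10.
TR = 55·10 = 550. TC = 631 + 150 = 781. Profit = 550 − 781 = -€231.
That loss of €231 beats the €631 the firm would lose by shutting down; producing recovers €400 of fixed cost.

Profit = -€231 at Q = 10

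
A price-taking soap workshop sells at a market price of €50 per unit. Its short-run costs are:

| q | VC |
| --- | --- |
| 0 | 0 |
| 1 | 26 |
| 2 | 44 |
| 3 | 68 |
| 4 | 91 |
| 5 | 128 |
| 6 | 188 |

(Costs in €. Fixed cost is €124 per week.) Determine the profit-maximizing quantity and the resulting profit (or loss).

Tabulate TR − TC: q=0: -124; q=1: -100; q=2: -68; q=3: -42; q=4: -15; q=5: -2; q=6: -12.
Profit is maximized at q = 5. AVC there is 128/5 = €25.60 ≤ P, so producing beats shutting down (which would give -€124).

q = 5; profit = -€2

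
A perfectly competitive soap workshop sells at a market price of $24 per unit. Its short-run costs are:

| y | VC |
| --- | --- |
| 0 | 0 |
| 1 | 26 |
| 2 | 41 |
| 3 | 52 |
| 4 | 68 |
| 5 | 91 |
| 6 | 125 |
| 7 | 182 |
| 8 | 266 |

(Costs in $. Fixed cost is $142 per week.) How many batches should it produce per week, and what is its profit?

y = 5; profit = -$113

Compute π = P·y − TC at each output: y=0: -142; y=1: -144; y=2: -135; y=3: -122; y=4: -114; y=5: -113; y=6: -123; y=7: -156; y=8: -216.
Profit is maximized at y = 5. AVC there is 91/5 = $18.20 ≤ P, so producing beats shutting down (which would give -$142).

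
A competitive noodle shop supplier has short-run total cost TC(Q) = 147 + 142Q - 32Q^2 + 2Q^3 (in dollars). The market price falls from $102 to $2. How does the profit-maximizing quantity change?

AVC = 142 - 32Q + 2Q^2, minimized at Q = 8 where min AVC = $14. MC = 142 - 64Q + 6Q^2.
At P = $102 ≥ min AVC, set P = MC on the rising branch: Q = 10.
At P = $2 < min AVC = $14, price no longer covers variable cost at any output, so the firm shuts down: Q = 0.

Output falls from 10 to 0 (the firm shuts down)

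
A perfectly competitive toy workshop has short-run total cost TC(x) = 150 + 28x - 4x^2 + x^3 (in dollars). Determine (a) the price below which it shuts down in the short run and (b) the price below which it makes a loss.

Shutdown price = $24; break-even price = $63

Shutdown price = min AVC. AVC = 28 - 4x + x^2, with vertex at x = 2 and minimum $24.
ATC = 150/x + 28 - 4x + x^2. Setting dATC/dx = −150/x^2 − 4 + 2x = 0 gives x = 5 (since 2·5^3 − 4·5^2 = 150).
min ATC = 150/5 + 28 − 4·5 + 5^2 = $63. That is the break-even price.
For $24 ≤ P < $63 the firm produces at a loss; below $24 it shuts down.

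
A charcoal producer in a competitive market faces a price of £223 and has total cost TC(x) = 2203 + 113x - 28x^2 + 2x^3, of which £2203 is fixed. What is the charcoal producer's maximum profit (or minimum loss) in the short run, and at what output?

AVC = 113 - 28x + 2x^2; min AVC = £15 at x = 7. Since P = £223 ≥ min AVC, the firm produces.
MC = 113 - 56x + 6x^2. Setting P = MC and taking the root on the rising branch gives x* = 11.
TR = 223·11 = 2453. TC = 2203 + 517 = 2720. Profit = 2453 − 2720 = -£267.
Shutting down would mean losing the fixed cost of £2203, so operating at a loss of £267 is better by £1936.

Profit = -£267 at x = 11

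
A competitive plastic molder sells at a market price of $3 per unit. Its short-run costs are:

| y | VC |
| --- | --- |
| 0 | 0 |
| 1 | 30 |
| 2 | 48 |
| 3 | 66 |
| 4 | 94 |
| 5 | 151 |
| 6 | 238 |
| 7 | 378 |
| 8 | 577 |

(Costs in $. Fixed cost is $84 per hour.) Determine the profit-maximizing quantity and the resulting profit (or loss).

y = 0 (shut down); profit = -$84

Compute π = P·y − TC at each output: y=0: -84; y=1: -111; y=2: -126; y=3: -141; y=4: -166; y=5: -220; y=6: -304; y=7: -441; y=8: -637.
Profit is highest at y = 0. Equivalently, the lowest AVC in the table is 66/3 ≈ $22 at y = 3, and P = $3 falls below it — price never covers variable cost, so the firm shuts down and loses only its fixed cost.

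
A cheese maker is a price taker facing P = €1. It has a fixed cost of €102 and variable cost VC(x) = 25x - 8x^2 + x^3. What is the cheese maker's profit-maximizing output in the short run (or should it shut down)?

Strip out fixed cost: VC = 25x - 8x^2 + x^3. Then AVC = 25 - 8x + x^2 and MC = 25 - 16x + 3x^2.
AVC hits its minimum where MC = AVC, at x = 4, giving min AVC = 25 - 8·4 + 4^2 = €9.
P = €1 lies below min AVC = €9; no output level covers variable cost.
The firm minimizes its loss by shutting down and losing only its fixed cost of €102.

Shut down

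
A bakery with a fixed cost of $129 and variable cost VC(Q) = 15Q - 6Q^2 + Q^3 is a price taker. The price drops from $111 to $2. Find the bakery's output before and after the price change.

Output falls from 8 to 0 (the firm shuts down)

AVC = 15 - 6Q + Q^2, minimized at Q = 3 where min AVC = $6. MC = 15 - 12Q + 3Q^2.
With P = $111 above the shutdown price, P = MC gives Q = 8.
At P = $2 < min AVC = $6, price no longer covers variable cost at any output, so the firm shuts down: Q = 0.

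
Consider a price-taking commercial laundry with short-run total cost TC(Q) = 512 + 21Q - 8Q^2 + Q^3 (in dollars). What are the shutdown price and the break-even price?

AVC = 21 - 8Q + Q^2; minimized at Q = 4, giving min AVC = $5. That is the shutdown price.
ATC = 512/Q + 21 - 8Q + Q^2. Setting dATC/dQ = −512/Q^2 − 8 + 2Q = 0 gives Q = 8 (since 2·8^3 − 8·8^2 = 512).
min ATC = 512/8 + 21 − 8·8 + 8^2 = $85. That is the break-even price.
Between these two prices the firm operates at a loss; above $85 it earns a profit.

Shutdown price = $5; break-even price = $85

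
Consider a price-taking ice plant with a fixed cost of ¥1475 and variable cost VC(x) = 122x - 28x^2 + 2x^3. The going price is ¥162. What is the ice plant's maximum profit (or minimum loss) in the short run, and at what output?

AVC = 122 - 28x + 2x^2; min AVC = ¥24 at x = 7. Since P = ¥162 ≥ min AVC, the firm produces.
MC = 122 - 56x + 6x^2. Setting P = MC and taking the root on the rising branch gives x* = 10.
TR = 162·10 = 1620. TC = 1475 + 420 = 1895. Profit = 1620 − 1895 = -¥275.
Shutting down would mean losing the fixed cost of ¥1475, so operating at a loss of ¥275 is better by ¥1200.

Profit = -¥275 at x = 10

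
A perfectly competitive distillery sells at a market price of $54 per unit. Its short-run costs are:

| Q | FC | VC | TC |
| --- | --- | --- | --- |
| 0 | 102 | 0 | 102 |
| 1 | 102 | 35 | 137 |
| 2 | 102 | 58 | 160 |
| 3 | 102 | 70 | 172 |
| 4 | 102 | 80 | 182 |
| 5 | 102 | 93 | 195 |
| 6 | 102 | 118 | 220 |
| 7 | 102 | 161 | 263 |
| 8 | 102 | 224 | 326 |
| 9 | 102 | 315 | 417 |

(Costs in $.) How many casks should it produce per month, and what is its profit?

Q = 7; profit = $115

Profit at each row (π = 54Q − TC): Q=0: -102; Q=1: -83; Q=2: -52; Q=3: -10; Q=4: 34; Q=5: 75; Q=6: 104; Q=7: 115; Q=8: 106; Q=9: 69.
Profit is maximized at Q = 7. AVC there is 161/7 = $23 ≤ P, so producing beats shutting down (which would give -$102).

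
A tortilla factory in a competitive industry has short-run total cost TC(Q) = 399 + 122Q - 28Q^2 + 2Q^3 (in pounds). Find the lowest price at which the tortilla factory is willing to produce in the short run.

£24 per unit

Short-run supply begins at min AVC. From VC = 122Q - 28Q^2 + 2Q^3, AVC = 122 - 28Q + 2Q^2.
dAVC/dQ = -28 + 4Q = 0 gives Q = 7. min AVC = 122 - 28·7 + 2·7^2 = 24.
So the shutdown price is £24.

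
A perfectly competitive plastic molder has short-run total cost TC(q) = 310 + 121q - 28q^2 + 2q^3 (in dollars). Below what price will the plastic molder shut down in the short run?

The shutdown price is the minimum of AVC. VC = 121q - 28q^2 + 2q^3, so AVC = 121 - 28q + 2q^2.
dAVC/dq = -28 + 4q = 0 gives q = 7. min AVC = 121 - 28·7 + 2·7^2 = 23.
So the shutdown price is $23.

$23 per unit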